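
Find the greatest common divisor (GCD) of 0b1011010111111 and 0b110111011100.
Convert 0b1011010111111 (binary) → 4096 + 1024 + 512 + 128 + 32 + 16 + 8 + 4 + 2 + 1 = 5823 (decimal)
Convert 0b110111011100 (binary) → 2048 + 1024 + 256 + 128 + 64 + 16 + 8 + 4 = 3548 (decimal)
Compute gcd(5823, 3548) = 1
1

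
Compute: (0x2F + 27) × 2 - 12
Convert 0x2F (hexadecimal) → 2×16 + 15 = 47 (decimal)
Expression in decimal: (47 + 27) × 2 - 12
Parentheses first: 47 + 27 = 74
Multiply: 74 × 2 = 148
Subtract: 148 - 12 = 136
136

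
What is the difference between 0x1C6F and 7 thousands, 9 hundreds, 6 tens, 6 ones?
Convert 0x1C6F (hexadecimal) → 1×4096 + 12×256 + 6×16 + 15 = 7279 (decimal)
Convert 7 thousands, 9 hundreds, 6 tens, 6 ones (place-value notation) → 7×1000 + 9×100 + 6×10 + 6 = 7966 (decimal)
Difference: |7279 - 7966| = 687
687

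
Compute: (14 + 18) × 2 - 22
Parentheses first: 14 + 18 = 32
Multiply: 32 × 2 = 64
Subtract: 64 - 22 = 42
42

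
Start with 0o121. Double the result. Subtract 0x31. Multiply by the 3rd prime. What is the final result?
Convert 0o121 (octal) → 1×64 + 2×8 + 1 = 81 (decimal)
Start: 81
81 × 2 = 162
Convert 0x31 (hexadecimal) → 3×16 + 1 = 49 (decimal)
162 - 49 = 113
Convert the 3rd prime (prime index) → 5 (decimal)
113 × 5 = 565
565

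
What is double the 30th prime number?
The 30th prime number = 113
Compute 113 × 2 = 226
226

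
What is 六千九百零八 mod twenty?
Convert 六千九百零八 (Chinese numeral) → 6×1000 + 9×100 + 8 = 6908 (decimal)
Convert twenty (English words) → 20 (decimal)
Compute 6908 mod 20 = 8
8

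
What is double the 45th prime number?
The 45th prime number = 197
Compute 197 × 2 = 394
394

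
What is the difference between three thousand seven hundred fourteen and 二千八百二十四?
Convert three thousand seven hundred fourteen (English words) → 3×1000 + 7×100 + 14 = 3714 (decimal)
Convert 二千八百二十四 (Chinese numeral) → 2×1000 + 8×100 + 2×10 + 4 = 2824 (decimal)
Difference: |3714 - 2824| = 890
890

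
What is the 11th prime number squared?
The 11th prime number = 31
Compute 31² = 31 × 31 = 961
961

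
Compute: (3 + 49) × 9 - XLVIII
Convert XLVIII (Roman numeral) → 40 + 5 + 1 + 1 + 1 = 48 (decimal)
Expression in decimal: (3 + 49) × 9 - 48
Parentheses first: 3 + 49 = 52
Multiply: 52 × 9 = 468
Subtract: 468 - 48 = 420
420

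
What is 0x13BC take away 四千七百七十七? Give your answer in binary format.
Convert 0x13BC (hexadecimal) → 1×4096 + 3×256 + 11×16 + 12 = 5052 (decimal)
Convert 四千七百七十七 (Chinese numeral) → 4×1000 + 7×100 + 7×10 + 7 = 4777 (decimal)
Compute 5052 - 4777 = 275
Convert 275 (decimal) → 275 = 256 + 16 + 2 + 1 → 0b100010011 (binary)
0b100010011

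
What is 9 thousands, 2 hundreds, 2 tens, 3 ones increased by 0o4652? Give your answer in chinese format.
Convert 9 thousands, 2 hundreds, 2 tens, 3 ones (place-value notation) → 9×1000 + 2×100 + 2×10 + 3 = 9223 (decimal)
Convert 0o4652 (octal) → 4×512 + 6×64 + 5×8 + 2 = 2474 (decimal)
Compute 9223 + 2474 = 11697
Convert 11697 (decimal) → 11697 = 1×10000 + 1×1000 + 6×100 + 9×10 + 7 → 一万一千六百九十七 (Chinese numeral)
一万一千六百九十七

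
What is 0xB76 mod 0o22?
Convert 0xB76 (hexadecimal) → 11×256 + 7×16 + 6 = 2934 (decimal)
Convert 0o22 (octal) → 2×8 + 2 = 18 (decimal)
Compute 2934 mod 18 = 0
0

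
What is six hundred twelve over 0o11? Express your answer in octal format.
Convert six hundred twelve (English words) → 6×100 + 12 = 612 (decimal)
Convert 0o11 (octal) → 1×8 + 1 = 9 (decimal)
Compute 612 ÷ 9 = 68
Convert 68 (decimal) → 68 = 1×64 + 4 → 0o104 (octal)
0o104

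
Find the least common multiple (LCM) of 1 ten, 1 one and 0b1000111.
Convert 1 ten, 1 one (place-value notation) → 1×10 + 1 = 11 (decimal)
Convert 0b1000111 (binary) → 64 + 4 + 2 + 1 = 71 (decimal)
Compute lcm(11, 71) = 781
781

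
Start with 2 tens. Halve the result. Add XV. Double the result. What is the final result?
Convert 2 tens (place-value notation) → 2×10 = 20 (decimal)
Start: 20
20 ÷ 2 = 10
Convert XV (Roman numeral) → 10 + 5 = 15 (decimal)
10 + 15 = 25
25 × 2 = 50
50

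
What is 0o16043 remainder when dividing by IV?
Convert 0o16043 (octal) → 1×4096 + 6×512 + 4×8 + 3 = 7203 (decimal)
Convert IV (Roman numeral) → 4 (decimal)
Compute 7203 mod 4 = 3
3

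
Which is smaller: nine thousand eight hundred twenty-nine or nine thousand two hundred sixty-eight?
Convert nine thousand eight hundred twenty-nine (English words) → 9×1000 + 8×100 + 29 = 9829 (decimal)
Convert nine thousand two hundred sixty-eight (English words) → 9×1000 + 2×100 + 68 = 9268 (decimal)
Compare 9829 vs 9268: smaller = 9268
9268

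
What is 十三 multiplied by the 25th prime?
Convert 十三 (Chinese numeral) → 1×10 + 3 = 13 (decimal)
Convert the 25th prime (prime index) → 97 (decimal)
Compute 13 × 97 = 1261
1261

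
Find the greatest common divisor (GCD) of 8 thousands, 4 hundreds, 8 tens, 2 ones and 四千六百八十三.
Convert 8 thousands, 4 hundreds, 8 tens, 2 ones (place-value notation) → 8×1000 + 4×100 + 8×10 + 2 = 8482 (decimal)
Convert 四千六百八十三 (Chinese numeral) → 4×1000 + 6×100 + 8×10 + 3 = 4683 (decimal)
Compute gcd(8482, 4683) = 1
1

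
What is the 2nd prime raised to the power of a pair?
Convert the 2nd prime (prime index) → 3 (decimal)
Convert a pair (colloquial) → 2 (decimal)
Compute 3 ^ 2 = 9
9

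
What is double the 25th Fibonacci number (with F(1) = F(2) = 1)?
The 25th Fibonacci number (with F(1) = F(2) = 1) = 75025
Compute 75025 × 2 = 150050
150050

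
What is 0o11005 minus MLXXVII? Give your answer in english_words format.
Convert 0o11005 (octal) → 1×4096 + 1×512 + 5 = 4613 (decimal)
Convert MLXXVII (Roman numeral) → 1000 + 50 + 10 + 10 + 5 + 1 + 1 = 1077 (decimal)
Compute 4613 - 1077 = 3536
Convert 3536 (decimal) → 3536 = 3×1000 + 5×100 + 36 → three thousand five hundred thirty-six (English words)
three thousand five hundred thirty-six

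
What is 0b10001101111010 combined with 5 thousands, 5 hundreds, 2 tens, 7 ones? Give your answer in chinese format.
Convert 0b10001101111010 (binary) → 8192 + 512 + 256 + 64 + 32 + 16 + 8 + 2 = 9082 (decimal)
Convert 5 thousands, 5 hundreds, 2 tens, 7 ones (place-value notation) → 5×1000 + 5×100 + 2×10 + 7 = 5527 (decimal)
Compute 9082 + 5527 = 14609
Convert 14609 (decimal) → 14609 = 1×10000 + 4×1000 + 6×100 + 9 → 一万四千六百零九 (Chinese numeral)
一万四千六百零九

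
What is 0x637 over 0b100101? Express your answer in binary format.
Convert 0x637 (hexadecimal) → 6×256 + 3×16 + 7 = 1591 (decimal)
Convert 0b100101 (binary) → 32 + 4 + 1 = 37 (decimal)
Compute 1591 ÷ 37 = 43
Convert 43 (decimal) → 43 = 32 + 8 + 2 + 1 → 0b101011 (binary)
0b101011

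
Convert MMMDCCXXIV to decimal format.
Convert MMMDCCXXIV (Roman numeral) → 1000 + 1000 + 1000 + 500 + 100 + 100 + 10 + 10 + 4 = 3724 (decimal)
3724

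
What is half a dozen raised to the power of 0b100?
Convert half a dozen (colloquial) → 6 (decimal)
Convert 0b100 (binary) → 4 (decimal)
Compute 6 ^ 4 = 1296
1296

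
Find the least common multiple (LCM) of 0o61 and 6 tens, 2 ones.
Convert 0o61 (octal) → 6×8 + 1 = 49 (decimal)
Convert 6 tens, 2 ones (place-value notation) → 6×10 + 2 = 62 (decimal)
Compute lcm(49, 62) = 3038
3038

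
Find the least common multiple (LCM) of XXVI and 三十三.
Convert XXVI (Roman numeral) → 10 + 10 + 5 + 1 = 26 (decimal)
Convert 三十三 (Chinese numeral) → 3×10 + 3 = 33 (decimal)
Compute lcm(26, 33) = 858
858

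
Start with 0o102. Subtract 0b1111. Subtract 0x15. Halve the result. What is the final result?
Convert 0o102 (octal) → 1×64 + 2 = 66 (decimal)
Start: 66
Convert 0b1111 (binary) → 8 + 4 + 2 + 1 = 15 (decimal)
66 - 15 = 51
Convert 0x15 (hexadecimal) → 1×16 + 5 = 21 (decimal)
51 - 21 = 30
30 ÷ 2 = 15
15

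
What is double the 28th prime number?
The 28th prime number = 107
Compute 107 × 2 = 214
214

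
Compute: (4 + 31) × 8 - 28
Parentheses first: 4 + 31 = 35
Multiply: 35 × 8 = 280
Subtract: 280 - 28 = 252
252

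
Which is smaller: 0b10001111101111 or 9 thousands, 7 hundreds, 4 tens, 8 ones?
Convert 0b10001111101111 (binary) → 8192 + 512 + 256 + 128 + 64 + 32 + 8 + 4 + 2 + 1 = 9199 (decimal)
Convert 9 thousands, 7 hundreds, 4 tens, 8 ones (place-value notation) → 9×1000 + 7×100 + 4×10 + 8 = 9748 (decimal)
Compare 9199 vs 9748: smaller = 9199
9199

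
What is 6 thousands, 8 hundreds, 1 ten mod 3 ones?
Convert 6 thousands, 8 hundreds, 1 ten (place-value notation) → 6×1000 + 8×100 + 1×10 = 6810 (decimal)
Convert 3 ones (place-value notation) → 3 (decimal)
Compute 6810 mod 3 = 0
0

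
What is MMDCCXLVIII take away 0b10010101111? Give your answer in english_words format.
Convert MMDCCXLVIII (Roman numeral) → 1000 + 1000 + 500 + 100 + 100 + 40 + 5 + 1 + 1 + 1 = 2748 (decimal)
Convert 0b10010101111 (binary) → 1024 + 128 + 32 + 8 + 4 + 2 + 1 = 1199 (decimal)
Compute 2748 - 1199 = 1549
Convert 1549 (decimal) → 1549 = 1×1000 + 5×100 + 49 → one thousand five hundred forty-nine (English words)
one thousand five hundred forty-nine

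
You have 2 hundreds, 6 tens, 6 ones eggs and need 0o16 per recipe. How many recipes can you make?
Convert 2 hundreds, 6 tens, 6 ones (place-value notation) → 2×100 + 6×10 + 6 = 266 (decimal)
Convert 0o16 (octal) → 1×8 + 6 = 14 (decimal)
Compute 266 ÷ 14 = 19
19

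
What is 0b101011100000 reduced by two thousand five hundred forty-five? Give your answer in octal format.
Convert 0b101011100000 (binary) → 2048 + 512 + 128 + 64 + 32 = 2784 (decimal)
Convert two thousand five hundred forty-five (English words) → 2×1000 + 5×100 + 45 = 2545 (decimal)
Compute 2784 - 2545 = 239
Convert 239 (decimal) → 239 = 3×64 + 5×8 + 7 → 0o357 (octal)
0o357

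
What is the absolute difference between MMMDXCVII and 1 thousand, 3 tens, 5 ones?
Convert MMMDXCVII (Roman numeral) → 1000 + 1000 + 1000 + 500 + 90 + 5 + 1 + 1 = 3597 (decimal)
Convert 1 thousand, 3 tens, 5 ones (place-value notation) → 1×1000 + 3×10 + 5 = 1035 (decimal)
Compute |3597 - 1035| = 2562
2562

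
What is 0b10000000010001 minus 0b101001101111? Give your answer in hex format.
Convert 0b10000000010001 (binary) → 8192 + 16 + 1 = 8209 (decimal)
Convert 0b101001101111 (binary) → 2048 + 512 + 64 + 32 + 8 + 4 + 2 + 1 = 2671 (decimal)
Compute 8209 - 2671 = 5538
Convert 5538 (decimal) → 5538 = 1×4096 + 5×256 + 10×16 + 2 → 0x15A2 (hexadecimal)
0x15A2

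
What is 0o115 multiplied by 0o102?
Convert 0o115 (octal) → 1×64 + 1×8 + 5 = 77 (decimal)
Convert 0o102 (octal) → 1×64 + 2 = 66 (decimal)
Compute 77 × 66 = 5082
5082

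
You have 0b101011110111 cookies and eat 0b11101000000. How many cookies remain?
Convert 0b101011110111 (binary) → 2048 + 512 + 128 + 64 + 32 + 16 + 4 + 2 + 1 = 2807 (decimal)
Convert 0b11101000000 (binary) → 1024 + 512 + 256 + 64 = 1856 (decimal)
Compute 2807 - 1856 = 951
951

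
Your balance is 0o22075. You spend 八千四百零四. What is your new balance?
Convert 0o22075 (octal) → 2×4096 + 2×512 + 7×8 + 5 = 9277 (decimal)
Convert 八千四百零四 (Chinese numeral) → 8×1000 + 4×100 + 4 = 8404 (decimal)
Compute 9277 - 8404 = 873
873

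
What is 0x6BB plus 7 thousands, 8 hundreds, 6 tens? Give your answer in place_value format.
Convert 0x6BB (hexadecimal) → 6×256 + 11×16 + 11 = 1723 (decimal)
Convert 7 thousands, 8 hundreds, 6 tens (place-value notation) → 7×1000 + 8×100 + 6×10 = 7860 (decimal)
Compute 1723 + 7860 = 9583
Convert 9583 (decimal) → 9583 = 9×1000 + 5×100 + 8×10 + 3 → 9 thousands, 5 hundreds, 8 tens, 3 ones (place-value notation)
9 thousands, 5 hundreds, 8 tens, 3 ones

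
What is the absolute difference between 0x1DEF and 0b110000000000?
Convert 0x1DEF (hexadecimal) → 1×4096 + 13×256 + 14×16 + 15 = 7663 (decimal)
Convert 0b110000000000 (binary) → 2048 + 1024 = 3072 (decimal)
Compute |7663 - 3072| = 4591
4591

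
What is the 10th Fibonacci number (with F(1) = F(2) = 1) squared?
The 10th Fibonacci number (with F(1) = F(2) = 1): 1, 1, 2, 3, 5, 8, 13, 21, 34, 55 → 55
Compute 55² = 55 × 55 = 3025
3025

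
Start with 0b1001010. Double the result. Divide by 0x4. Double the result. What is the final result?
Convert 0b1001010 (binary) → 64 + 8 + 2 = 74 (decimal)
Start: 74
74 × 2 = 148
Convert 0x4 (hexadecimal) → 4 (decimal)
148 ÷ 4 = 37
37 × 2 = 74
74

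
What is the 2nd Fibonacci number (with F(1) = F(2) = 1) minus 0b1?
The 2nd Fibonacci number (with F(1) = F(2) = 1) = 1
Convert 0b1 (binary) → 1 (decimal)
Compute 1 - 1 = 0
0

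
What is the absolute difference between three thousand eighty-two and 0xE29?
Convert three thousand eighty-two (English words) → 3×1000 + 82 = 3082 (decimal)
Convert 0xE29 (hexadecimal) → 14×256 + 2×16 + 9 = 3625 (decimal)
Compute |3082 - 3625| = 543
543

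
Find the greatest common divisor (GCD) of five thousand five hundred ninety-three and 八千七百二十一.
Convert five thousand five hundred ninety-three (English words) → 5×1000 + 5×100 + 93 = 5593 (decimal)
Convert 八千七百二十一 (Chinese numeral) → 8×1000 + 7×100 + 2×10 + 1 = 8721 (decimal)
Compute gcd(5593, 8721) = 17
17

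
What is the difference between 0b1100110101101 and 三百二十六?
Convert 0b1100110101101 (binary) → 4096 + 2048 + 256 + 128 + 32 + 8 + 4 + 1 = 6573 (decimal)
Convert 三百二十六 (Chinese numeral) → 3×100 + 2×10 + 6 = 326 (decimal)
Difference: |6573 - 326| = 6247
6247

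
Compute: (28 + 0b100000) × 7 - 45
Convert 0b100000 (binary) → 32 (decimal)
Expression in decimal: (28 + 32) × 7 - 45
Parentheses first: 28 + 32 = 60
Multiply: 60 × 7 = 420
Subtract: 420 - 45 = 375
375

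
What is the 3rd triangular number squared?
The 3rd triangular number = 3×4/2 = 6
Compute 6² = 6 × 6 = 36
36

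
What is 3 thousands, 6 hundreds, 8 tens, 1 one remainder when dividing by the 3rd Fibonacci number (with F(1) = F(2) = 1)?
Convert 3 thousands, 6 hundreds, 8 tens, 1 one (place-value notation) → 3×1000 + 6×100 + 8×10 + 1 = 3681 (decimal)
Convert the 3rd Fibonacci number (with F(1) = F(2) = 1) (Fibonacci index) → 1, 1, 2 → 2 (decimal)
Compute 3681 mod 2 = 1
1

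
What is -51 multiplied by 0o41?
Convert 0o41 (octal) → 4×8 + 1 = 33 (decimal)
Compute -51 × 33 = -1683
-1683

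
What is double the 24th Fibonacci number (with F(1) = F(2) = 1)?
The 24th Fibonacci number (with F(1) = F(2) = 1) = 46368
Compute 46368 × 2 = 92736
92736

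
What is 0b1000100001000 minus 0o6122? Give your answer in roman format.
Convert 0b1000100001000 (binary) → 4096 + 256 + 8 = 4360 (decimal)
Convert 0o6122 (octal) → 6×512 + 1×64 + 2×8 + 2 = 3154 (decimal)
Compute 4360 - 3154 = 1206
Convert 1206 (decimal) → 1206 = 1000 + 100 + 100 + 5 + 1 → MCCVI (Roman numeral)
MCCVI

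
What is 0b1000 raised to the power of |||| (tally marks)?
Convert 0b1000 (binary) → 8 (decimal)
Convert |||| (tally marks) → 4 (decimal)
Compute 8 ^ 4 = 4096
4096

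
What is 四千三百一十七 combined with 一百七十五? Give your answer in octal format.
Convert 四千三百一十七 (Chinese numeral) → 4×1000 + 3×100 + 1×10 + 7 = 4317 (decimal)
Convert 一百七十五 (Chinese numeral) → 1×100 + 7×10 + 5 = 175 (decimal)
Compute 4317 + 175 = 4492
Convert 4492 (decimal) → 4492 = 1×4096 + 6×64 + 1×8 + 4 → 0o10614 (octal)
0o10614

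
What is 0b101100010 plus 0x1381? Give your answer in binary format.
Convert 0b101100010 (binary) → 256 + 64 + 32 + 2 = 354 (decimal)
Convert 0x1381 (hexadecimal) → 1×4096 + 3×256 + 8×16 + 1 = 4993 (decimal)
Compute 354 + 4993 = 5347
Convert 5347 (decimal) → 5347 = 4096 + 1024 + 128 + 64 + 32 + 2 + 1 → 0b1010011100011 (binary)
0b1010011100011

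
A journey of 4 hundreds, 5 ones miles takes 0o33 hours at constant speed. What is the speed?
Convert 4 hundreds, 5 ones (place-value notation) → 4×100 + 5 = 405 (decimal)
Convert 0o33 (octal) → 3×8 + 3 = 27 (decimal)
Compute 405 ÷ 27 = 15
15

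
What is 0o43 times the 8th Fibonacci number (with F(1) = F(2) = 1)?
Convert 0o43 (octal) → 4×8 + 3 = 35 (decimal)
Convert the 8th Fibonacci number (with F(1) = F(2) = 1) (Fibonacci index) → 1, 1, 2, 3, 5, 8, 13, 21 → 21 (decimal)
Compute 35 × 21 = 735
735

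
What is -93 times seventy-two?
Convert seventy-two (English words) → 72 (decimal)
Compute -93 × 72 = -6696
-6696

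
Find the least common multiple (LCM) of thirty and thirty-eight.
Convert thirty (English words) → 30 (decimal)
Convert thirty-eight (English words) → 38 (decimal)
Compute lcm(30, 38) = 570
570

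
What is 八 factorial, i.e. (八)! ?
Convert 八 (Chinese numeral) → 8 (decimal)
Compute 8! = 40320
40320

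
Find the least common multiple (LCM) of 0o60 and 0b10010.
Convert 0o60 (octal) → 6×8 = 48 (decimal)
Convert 0b10010 (binary) → 16 + 2 = 18 (decimal)
Compute lcm(48, 18) = 144
144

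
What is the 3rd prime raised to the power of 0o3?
Convert the 3rd prime (prime index) → 5 (decimal)
Convert 0o3 (octal) → 3 (decimal)
Compute 5 ^ 3 = 125
125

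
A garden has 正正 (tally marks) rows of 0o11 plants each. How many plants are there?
Convert 0o11 (octal) → 1×8 + 1 = 9 (decimal)
Convert 正正 (tally marks) → 5 + 5 = 10 (decimal)
Compute 9 × 10 = 90
90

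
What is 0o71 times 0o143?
Convert 0o71 (octal) → 7×8 + 1 = 57 (decimal)
Convert 0o143 (octal) → 1×64 + 4×8 + 3 = 99 (decimal)
Compute 57 × 99 = 5643
5643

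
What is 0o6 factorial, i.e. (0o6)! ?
Convert 0o6 (octal) → 6 (decimal)
Compute 6! = 720
720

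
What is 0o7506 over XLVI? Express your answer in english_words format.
Convert 0o7506 (octal) → 7×512 + 5×64 + 6 = 3910 (decimal)
Convert XLVI (Roman numeral) → 40 + 5 + 1 = 46 (decimal)
Compute 3910 ÷ 46 = 85
Convert 85 (decimal) → eighty-five (English words)
eighty-five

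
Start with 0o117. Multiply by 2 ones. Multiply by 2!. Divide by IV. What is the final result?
Convert 0o117 (octal) → 1×64 + 1×8 + 7 = 79 (decimal)
Start: 79
Convert 2 ones (place-value notation) → 2 (decimal)
79 × 2 = 158
Convert 2! (factorial) → 2 (decimal)
158 × 2 = 316
Convert IV (Roman numeral) → 4 (decimal)
316 ÷ 4 = 79
79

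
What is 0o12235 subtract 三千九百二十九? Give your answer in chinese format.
Convert 0o12235 (octal) → 1×4096 + 2×512 + 2×64 + 3×8 + 5 = 5277 (decimal)
Convert 三千九百二十九 (Chinese numeral) → 3×1000 + 9×100 + 2×10 + 9 = 3929 (decimal)
Compute 5277 - 3929 = 1348
Convert 1348 (decimal) → 1348 = 1×1000 + 3×100 + 4×10 + 8 → 一千三百四十八 (Chinese numeral)
一千三百四十八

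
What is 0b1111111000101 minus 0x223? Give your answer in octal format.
Convert 0b1111111000101 (binary) → 4096 + 2048 + 1024 + 512 + 256 + 128 + 64 + 4 + 1 = 8133 (decimal)
Convert 0x223 (hexadecimal) → 2×256 + 2×16 + 3 = 547 (decimal)
Compute 8133 - 547 = 7586
Convert 7586 (decimal) → 7586 = 1×4096 + 6×512 + 6×64 + 4×8 + 2 → 0o16642 (octal)
0o16642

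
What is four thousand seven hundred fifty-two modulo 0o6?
Convert four thousand seven hundred fifty-two (English words) → 4×1000 + 7×100 + 52 = 4752 (decimal)
Convert 0o6 (octal) → 6 (decimal)
Compute 4752 mod 6 = 0
0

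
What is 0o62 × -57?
Convert 0o62 (octal) → 6×8 + 2 = 50 (decimal)
Compute 50 × -57 = -2850
-2850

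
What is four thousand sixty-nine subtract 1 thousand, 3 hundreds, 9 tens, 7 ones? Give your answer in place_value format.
Convert four thousand sixty-nine (English words) → 4×1000 + 69 = 4069 (decimal)
Convert 1 thousand, 3 hundreds, 9 tens, 7 ones (place-value notation) → 1×1000 + 3×100 + 9×10 + 7 = 1397 (decimal)
Compute 4069 - 1397 = 2672
Convert 2672 (decimal) → 2672 = 2×1000 + 6×100 + 7×10 + 2 → 2 thousands, 6 hundreds, 7 tens, 2 ones (place-value notation)
2 thousands, 6 hundreds, 7 tens, 2 ones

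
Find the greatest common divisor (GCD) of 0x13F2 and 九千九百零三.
Convert 0x13F2 (hexadecimal) → 1×4096 + 3×256 + 15×16 + 2 = 5106 (decimal)
Convert 九千九百零三 (Chinese numeral) → 9×1000 + 9×100 + 3 = 9903 (decimal)
Compute gcd(5106, 9903) = 3
3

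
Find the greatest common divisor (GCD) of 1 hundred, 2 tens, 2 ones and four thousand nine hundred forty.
Convert 1 hundred, 2 tens, 2 ones (place-value notation) → 1×100 + 2×10 + 2 = 122 (decimal)
Convert four thousand nine hundred forty (English words) → 4×1000 + 9×100 + 40 = 4940 (decimal)
Compute gcd(122, 4940) = 2
2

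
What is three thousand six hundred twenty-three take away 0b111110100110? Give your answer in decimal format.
Convert three thousand six hundred twenty-three (English words) → 3×1000 + 6×100 + 23 = 3623 (decimal)
Convert 0b111110100110 (binary) → 2048 + 1024 + 512 + 256 + 128 + 32 + 4 + 2 = 4006 (decimal)
Compute 3623 - 4006 = -383
-383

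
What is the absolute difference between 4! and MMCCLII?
Convert 4! (factorial) → 24 (decimal)
Convert MMCCLII (Roman numeral) → 1000 + 1000 + 100 + 100 + 50 + 1 + 1 = 2252 (decimal)
Compute |24 - 2252| = 2228
2228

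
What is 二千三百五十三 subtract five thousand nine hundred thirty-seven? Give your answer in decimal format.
Convert 二千三百五十三 (Chinese numeral) → 2×1000 + 3×100 + 5×10 + 3 = 2353 (decimal)
Convert five thousand nine hundred thirty-seven (English words) → 5×1000 + 9×100 + 37 = 5937 (decimal)
Compute 2353 - 5937 = -3584
-3584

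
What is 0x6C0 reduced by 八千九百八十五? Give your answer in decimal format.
Convert 0x6C0 (hexadecimal) → 6×256 + 12×16 = 1728 (decimal)
Convert 八千九百八十五 (Chinese numeral) → 8×1000 + 9×100 + 8×10 + 5 = 8985 (decimal)
Compute 1728 - 8985 = -7257
-7257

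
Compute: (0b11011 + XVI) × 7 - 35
Convert 0b11011 (binary) → 16 + 8 + 2 + 1 = 27 (decimal)
Convert XVI (Roman numeral) → 10 + 5 + 1 = 16 (decimal)
Expression in decimal: (27 + 16) × 7 - 35
Parentheses first: 27 + 16 = 43
Multiply: 43 × 7 = 301
Subtract: 301 - 35 = 266
266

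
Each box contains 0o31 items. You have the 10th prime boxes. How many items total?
Convert 0o31 (octal) → 3×8 + 1 = 25 (decimal)
Convert the 10th prime (prime index) → 29 (decimal)
Compute 25 × 29 = 725
725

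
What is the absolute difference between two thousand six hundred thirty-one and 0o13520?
Convert two thousand six hundred thirty-one (English words) → 2×1000 + 6×100 + 31 = 2631 (decimal)
Convert 0o13520 (octal) → 1×4096 + 3×512 + 5×64 + 2×8 = 5968 (decimal)
Compute |2631 - 5968| = 3337
3337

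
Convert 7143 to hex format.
Convert 7143 (decimal) → 7143 = 1×4096 + 11×256 + 14×16 + 7 → 0x1BE7 (hexadecimal)
0x1BE7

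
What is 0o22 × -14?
Convert 0o22 (octal) → 2×8 + 2 = 18 (decimal)
Compute 18 × -14 = -252
-252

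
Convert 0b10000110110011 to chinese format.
Convert 0b10000110110011 (binary) → 8192 + 256 + 128 + 32 + 16 + 2 + 1 = 8627 (decimal)
Convert 8627 (decimal) → 8627 = 8×1000 + 6×100 + 2×10 + 7 → 八千六百二十七 (Chinese numeral)
八千六百二十七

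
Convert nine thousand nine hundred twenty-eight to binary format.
Convert nine thousand nine hundred twenty-eight (English words) → 9×1000 + 9×100 + 28 = 9928 (decimal)
Convert 9928 (decimal) → 9928 = 8192 + 1024 + 512 + 128 + 64 + 8 → 0b10011011001000 (binary)
0b10011011001000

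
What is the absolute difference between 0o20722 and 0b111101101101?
Convert 0o20722 (octal) → 2×4096 + 7×64 + 2×8 + 2 = 8658 (decimal)
Convert 0b111101101101 (binary) → 2048 + 1024 + 512 + 256 + 64 + 32 + 8 + 4 + 1 = 3949 (decimal)
Compute |8658 - 3949| = 4709
4709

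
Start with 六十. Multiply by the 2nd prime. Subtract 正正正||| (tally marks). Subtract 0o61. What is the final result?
Convert 六十 (Chinese numeral) → 6×10 = 60 (decimal)
Start: 60
Convert the 2nd prime (prime index) → 3 (decimal)
60 × 3 = 180
Convert 正正正||| (tally marks) → 5 + 5 + 5 + 3 = 18 (decimal)
180 - 18 = 162
Convert 0o61 (octal) → 6×8 + 1 = 49 (decimal)
162 - 49 = 113
113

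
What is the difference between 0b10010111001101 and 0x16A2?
Convert 0b10010111001101 (binary) → 8192 + 1024 + 256 + 128 + 64 + 8 + 4 + 1 = 9677 (decimal)
Convert 0x16A2 (hexadecimal) → 1×4096 + 6×256 + 10×16 + 2 = 5794 (decimal)
Difference: |9677 - 5794| = 3883
3883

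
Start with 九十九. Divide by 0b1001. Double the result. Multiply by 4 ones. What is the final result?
Convert 九十九 (Chinese numeral) → 9×10 + 9 = 99 (decimal)
Start: 99
Convert 0b1001 (binary) → 8 + 1 = 9 (decimal)
99 ÷ 9 = 11
11 × 2 = 22
Convert 4 ones (place-value notation) → 4 (decimal)
22 × 4 = 88
88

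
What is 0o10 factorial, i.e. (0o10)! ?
Convert 0o10 (octal) → 1×8 = 8 (decimal)
Compute 8! = 40320
40320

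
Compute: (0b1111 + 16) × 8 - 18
Convert 0b1111 (binary) → 8 + 4 + 2 + 1 = 15 (decimal)
Expression in decimal: (15 + 16) × 8 - 18
Parentheses first: 15 + 16 = 31
Multiply: 31 × 8 = 248
Subtract: 248 - 18 = 230
230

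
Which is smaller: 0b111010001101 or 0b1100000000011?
Convert 0b111010001101 (binary) → 2048 + 1024 + 512 + 128 + 8 + 4 + 1 = 3725 (decimal)
Convert 0b1100000000011 (binary) → 4096 + 2048 + 2 + 1 = 6147 (decimal)
Compare 3725 vs 6147: smaller = 3725
3725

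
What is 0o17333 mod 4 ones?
Convert 0o17333 (octal) → 1×4096 + 7×512 + 3×64 + 3×8 + 3 = 7899 (decimal)
Convert 4 ones (place-value notation) → 4 (decimal)
Compute 7899 mod 4 = 3
3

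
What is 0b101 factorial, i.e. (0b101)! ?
Convert 0b101 (binary) → 4 + 1 = 5 (decimal)
Compute 5! = 120
120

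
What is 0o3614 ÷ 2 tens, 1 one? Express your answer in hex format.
Convert 0o3614 (octal) → 3×512 + 6×64 + 1×8 + 4 = 1932 (decimal)
Convert 2 tens, 1 one (place-value notation) → 2×10 + 1 = 21 (decimal)
Compute 1932 ÷ 21 = 92
Convert 92 (decimal) → 92 = 5×16 + 12 → 0x5C (hexadecimal)
0x5C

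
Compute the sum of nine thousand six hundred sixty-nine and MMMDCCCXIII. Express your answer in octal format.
Convert nine thousand six hundred sixty-nine (English words) → 9×1000 + 6×100 + 69 = 9669 (decimal)
Convert MMMDCCCXIII (Roman numeral) → 1000 + 1000 + 1000 + 500 + 100 + 100 + 100 + 10 + 1 + 1 + 1 = 3813 (decimal)
Compute 9669 + 3813 = 13482
Convert 13482 (decimal) → 13482 = 3×4096 + 2×512 + 2×64 + 5×8 + 2 → 0o32252 (octal)
0o32252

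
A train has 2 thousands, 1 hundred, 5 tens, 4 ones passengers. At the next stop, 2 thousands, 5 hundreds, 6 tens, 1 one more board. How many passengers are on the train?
Convert 2 thousands, 1 hundred, 5 tens, 4 ones (place-value notation) → 2×1000 + 1×100 + 5×10 + 4 = 2154 (decimal)
Convert 2 thousands, 5 hundreds, 6 tens, 1 one (place-value notation) → 2×1000 + 5×100 + 6×10 + 1 = 2561 (decimal)
Compute 2154 + 2561 = 4715
4715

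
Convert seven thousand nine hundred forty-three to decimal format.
Convert seven thousand nine hundred forty-three (English words) → 7×1000 + 9×100 + 43 = 7943 (decimal)
7943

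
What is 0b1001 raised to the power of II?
Convert 0b1001 (binary) → 8 + 1 = 9 (decimal)
Convert II (Roman numeral) → 1 + 1 = 2 (decimal)
Compute 9 ^ 2 = 81
81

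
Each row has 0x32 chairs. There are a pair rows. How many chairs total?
Convert 0x32 (hexadecimal) → 3×16 + 2 = 50 (decimal)
Convert a pair (colloquial) → 2 (decimal)
Compute 50 × 2 = 100
100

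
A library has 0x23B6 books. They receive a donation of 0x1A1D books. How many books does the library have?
Convert 0x23B6 (hexadecimal) → 2×4096 + 3×256 + 11×16 + 6 = 9142 (decimal)
Convert 0x1A1D (hexadecimal) → 1×4096 + 10×256 + 1×16 + 13 = 6685 (decimal)
Compute 9142 + 6685 = 15827
15827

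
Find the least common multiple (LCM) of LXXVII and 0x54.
Convert LXXVII (Roman numeral) → 50 + 10 + 10 + 5 + 1 + 1 = 77 (decimal)
Convert 0x54 (hexadecimal) → 5×16 + 4 = 84 (decimal)
Compute lcm(77, 84) = 924
924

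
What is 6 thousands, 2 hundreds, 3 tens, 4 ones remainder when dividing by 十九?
Convert 6 thousands, 2 hundreds, 3 tens, 4 ones (place-value notation) → 6×1000 + 2×100 + 3×10 + 4 = 6234 (decimal)
Convert 十九 (Chinese numeral) → 1×10 + 9 = 19 (decimal)
Compute 6234 mod 19 = 2
2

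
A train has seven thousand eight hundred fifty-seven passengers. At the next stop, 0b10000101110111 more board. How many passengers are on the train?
Convert seven thousand eight hundred fifty-seven (English words) → 7×1000 + 8×100 + 57 = 7857 (decimal)
Convert 0b10000101110111 (binary) → 8192 + 256 + 64 + 32 + 16 + 4 + 2 + 1 = 8567 (decimal)
Compute 7857 + 8567 = 16424
16424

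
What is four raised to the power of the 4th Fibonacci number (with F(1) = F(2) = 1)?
Convert four (English words) → 4 (decimal)
Convert the 4th Fibonacci number (with F(1) = F(2) = 1) (Fibonacci index) → 1, 1, 2, 3 → 3 (decimal)
Compute 4 ^ 3 = 64
64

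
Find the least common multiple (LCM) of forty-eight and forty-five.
Convert forty-eight (English words) → 48 (decimal)
Convert forty-five (English words) → 45 (decimal)
Compute lcm(48, 45) = 720
720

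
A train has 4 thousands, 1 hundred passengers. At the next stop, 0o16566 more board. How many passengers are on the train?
Convert 4 thousands, 1 hundred (place-value notation) → 4×1000 + 1×100 = 4100 (decimal)
Convert 0o16566 (octal) → 1×4096 + 6×512 + 5×64 + 6×8 + 6 = 7542 (decimal)
Compute 4100 + 7542 = 11642
11642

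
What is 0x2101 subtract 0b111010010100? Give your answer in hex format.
Convert 0x2101 (hexadecimal) → 2×4096 + 1×256 + 1 = 8449 (decimal)
Convert 0b111010010100 (binary) → 2048 + 1024 + 512 + 128 + 16 + 4 = 3732 (decimal)
Compute 8449 - 3732 = 4717
Convert 4717 (decimal) → 4717 = 1×4096 + 2×256 + 6×16 + 13 → 0x126D (hexadecimal)
0x126D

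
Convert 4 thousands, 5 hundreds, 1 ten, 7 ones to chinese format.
Convert 4 thousands, 5 hundreds, 1 ten, 7 ones (place-value notation) → 4×1000 + 5×100 + 1×10 + 7 = 4517 (decimal)
Convert 4517 (decimal) → 4517 = 4×1000 + 5×100 + 1×10 + 7 → 四千五百一十七 (Chinese numeral)
四千五百一十七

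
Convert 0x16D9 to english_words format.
Convert 0x16D9 (hexadecimal) → 1×4096 + 6×256 + 13×16 + 9 = 5849 (decimal)
Convert 5849 (decimal) → 5849 = 5×1000 + 8×100 + 49 → five thousand eight hundred forty-nine (English words)
five thousand eight hundred forty-nine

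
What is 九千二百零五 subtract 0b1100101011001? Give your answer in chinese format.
Convert 九千二百零五 (Chinese numeral) → 9×1000 + 2×100 + 5 = 9205 (decimal)
Convert 0b1100101011001 (binary) → 4096 + 2048 + 256 + 64 + 16 + 8 + 1 = 6489 (decimal)
Compute 9205 - 6489 = 2716
Convert 2716 (decimal) → 2716 = 2×1000 + 7×100 + 1×10 + 6 → 二千七百一十六 (Chinese numeral)
二千七百一十六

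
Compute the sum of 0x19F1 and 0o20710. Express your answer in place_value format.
Convert 0x19F1 (hexadecimal) → 1×4096 + 9×256 + 15×16 + 1 = 6641 (decimal)
Convert 0o20710 (octal) → 2×4096 + 7×64 + 1×8 = 8648 (decimal)
Compute 6641 + 8648 = 15289
Convert 15289 (decimal) → 15289 = 15×1000 + 2×100 + 8×10 + 9 → 15 thousands, 2 hundreds, 8 tens, 9 ones (place-value notation)
15 thousands, 2 hundreds, 8 tens, 9 ones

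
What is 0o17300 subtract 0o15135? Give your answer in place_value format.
Convert 0o17300 (octal) → 1×4096 + 7×512 + 3×64 = 7872 (decimal)
Convert 0o15135 (octal) → 1×4096 + 5×512 + 1×64 + 3×8 + 5 = 6749 (decimal)
Compute 7872 - 6749 = 1123
Convert 1123 (decimal) → 1123 = 1×1000 + 1×100 + 2×10 + 3 → 1 thousand, 1 hundred, 2 tens, 3 ones (place-value notation)
1 thousand, 1 hundred, 2 tens, 3 ones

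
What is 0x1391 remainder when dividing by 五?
Convert 0x1391 (hexadecimal) → 1×4096 + 3×256 + 9×16 + 1 = 5009 (decimal)
Convert 五 (Chinese numeral) → 5 (decimal)
Compute 5009 mod 5 = 4
4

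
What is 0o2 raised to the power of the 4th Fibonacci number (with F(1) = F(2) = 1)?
Convert 0o2 (octal) → 2 (decimal)
Convert the 4th Fibonacci number (with F(1) = F(2) = 1) (Fibonacci index) → 1, 1, 2, 3 → 3 (decimal)
Compute 2 ^ 3 = 8
8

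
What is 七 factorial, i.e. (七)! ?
Convert 七 (Chinese numeral) → 7 (decimal)
Compute 7! = 5040
5040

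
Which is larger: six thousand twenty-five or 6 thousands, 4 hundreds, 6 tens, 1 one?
Convert six thousand twenty-five (English words) → 6×1000 + 25 = 6025 (decimal)
Convert 6 thousands, 4 hundreds, 6 tens, 1 one (place-value notation) → 6×1000 + 4×100 + 6×10 + 1 = 6461 (decimal)
Compare 6025 vs 6461: larger = 6461
6461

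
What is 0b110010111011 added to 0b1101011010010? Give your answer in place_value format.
Convert 0b110010111011 (binary) → 2048 + 1024 + 128 + 32 + 16 + 8 + 2 + 1 = 3259 (decimal)
Convert 0b1101011010010 (binary) → 4096 + 2048 + 512 + 128 + 64 + 16 + 2 = 6866 (decimal)
Compute 3259 + 6866 = 10125
Convert 10125 (decimal) → 10125 = 10×1000 + 1×100 + 2×10 + 5 → 10 thousands, 1 hundred, 2 tens, 5 ones (place-value notation)
10 thousands, 1 hundred, 2 tens, 5 ones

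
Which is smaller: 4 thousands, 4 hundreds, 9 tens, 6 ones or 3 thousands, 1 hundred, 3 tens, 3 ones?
Convert 4 thousands, 4 hundreds, 9 tens, 6 ones (place-value notation) → 4×1000 + 4×100 + 9×10 + 6 = 4496 (decimal)
Convert 3 thousands, 1 hundred, 3 tens, 3 ones (place-value notation) → 3×1000 + 1×100 + 3×10 + 3 = 3133 (decimal)
Compare 4496 vs 3133: smaller = 3133
3133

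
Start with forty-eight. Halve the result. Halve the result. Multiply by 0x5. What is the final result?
Convert forty-eight (English words) → 48 (decimal)
Start: 48
48 ÷ 2 = 24
24 ÷ 2 = 12
Convert 0x5 (hexadecimal) → 5 (decimal)
12 × 5 = 60
60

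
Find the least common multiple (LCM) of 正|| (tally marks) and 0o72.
Convert 正|| (tally marks) → 5 + 2 = 7 (decimal)
Convert 0o72 (octal) → 7×8 + 2 = 58 (decimal)
Compute lcm(7, 58) = 406
406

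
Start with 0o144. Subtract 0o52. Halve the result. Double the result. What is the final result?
Convert 0o144 (octal) → 1×64 + 4×8 + 4 = 100 (decimal)
Start: 100
Convert 0o52 (octal) → 5×8 + 2 = 42 (decimal)
100 - 42 = 58
58 ÷ 2 = 29
29 × 2 = 58
58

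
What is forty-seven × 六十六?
Convert forty-seven (English words) → 47 (decimal)
Convert 六十六 (Chinese numeral) → 6×10 + 6 = 66 (decimal)
Compute 47 × 66 = 3102
3102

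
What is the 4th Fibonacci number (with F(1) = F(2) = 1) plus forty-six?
The 4th Fibonacci number (with F(1) = F(2) = 1): 1, 1, 2, 3 → 3
Convert forty-six (English words) → 46 (decimal)
Compute 3 + 46 = 49
49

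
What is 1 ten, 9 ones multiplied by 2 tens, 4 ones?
Convert 1 ten, 9 ones (place-value notation) → 1×10 + 9 = 19 (decimal)
Convert 2 tens, 4 ones (place-value notation) → 2×10 + 4 = 24 (decimal)
Compute 19 × 24 = 456
456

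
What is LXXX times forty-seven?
Convert LXXX (Roman numeral) → 50 + 10 + 10 + 10 = 80 (decimal)
Convert forty-seven (English words) → 47 (decimal)
Compute 80 × 47 = 3760
3760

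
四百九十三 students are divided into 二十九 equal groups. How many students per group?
Convert 四百九十三 (Chinese numeral) → 4×100 + 9×10 + 3 = 493 (decimal)
Convert 二十九 (Chinese numeral) → 2×10 + 9 = 29 (decimal)
Compute 493 ÷ 29 = 17
17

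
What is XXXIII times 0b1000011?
Convert XXXIII (Roman numeral) → 10 + 10 + 10 + 1 + 1 + 1 = 33 (decimal)
Convert 0b1000011 (binary) → 64 + 2 + 1 = 67 (decimal)
Compute 33 × 67 = 2211
2211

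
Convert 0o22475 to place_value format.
Convert 0o22475 (octal) → 2×4096 + 2×512 + 4×64 + 7×8 + 5 = 9533 (decimal)
Convert 9533 (decimal) → 9533 = 9×1000 + 5×100 + 3×10 + 3 → 9 thousands, 5 hundreds, 3 tens, 3 ones (place-value notation)
9 thousands, 5 hundreds, 3 tens, 3 ones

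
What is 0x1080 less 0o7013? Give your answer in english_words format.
Convert 0x1080 (hexadecimal) → 1×4096 + 8×16 = 4224 (decimal)
Convert 0o7013 (octal) → 7×512 + 1×8 + 3 = 3595 (decimal)
Compute 4224 - 3595 = 629
Convert 629 (decimal) → 629 = 6×100 + 29 → six hundred twenty-nine (English words)
six hundred twenty-nine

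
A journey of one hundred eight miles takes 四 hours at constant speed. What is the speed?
Convert one hundred eight (English words) → 1×100 + 8 = 108 (decimal)
Convert 四 (Chinese numeral) → 4 (decimal)
Compute 108 ÷ 4 = 27
27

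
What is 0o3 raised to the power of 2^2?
Convert 0o3 (octal) → 3 (decimal)
Convert 2^2 (power) → 4 (decimal)
Compute 3 ^ 4 = 81
81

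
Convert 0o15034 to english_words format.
Convert 0o15034 (octal) → 1×4096 + 5×512 + 3×8 + 4 = 6684 (decimal)
Convert 6684 (decimal) → 6684 = 6×1000 + 6×100 + 84 → six thousand six hundred eighty-four (English words)
six thousand six hundred eighty-four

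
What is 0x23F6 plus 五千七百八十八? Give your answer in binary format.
Convert 0x23F6 (hexadecimal) → 2×4096 + 3×256 + 15×16 + 6 = 9206 (decimal)
Convert 五千七百八十八 (Chinese numeral) → 5×1000 + 7×100 + 8×10 + 8 = 5788 (decimal)
Compute 9206 + 5788 = 14994
Convert 14994 (decimal) → 14994 = 8192 + 4096 + 2048 + 512 + 128 + 16 + 2 → 0b11101010010010 (binary)
0b11101010010010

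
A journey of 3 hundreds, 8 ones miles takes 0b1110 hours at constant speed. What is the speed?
Convert 3 hundreds, 8 ones (place-value notation) → 3×100 + 8 = 308 (decimal)
Convert 0b1110 (binary) → 8 + 4 + 2 = 14 (decimal)
Compute 308 ÷ 14 = 22
22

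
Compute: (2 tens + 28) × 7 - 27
Convert 2 tens (place-value notation) → 2×10 = 20 (decimal)
Expression in decimal: (20 + 28) × 7 - 27
Parentheses first: 20 + 28 = 48
Multiply: 48 × 7 = 336
Subtract: 336 - 27 = 309
309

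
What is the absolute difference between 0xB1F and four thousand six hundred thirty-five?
Convert 0xB1F (hexadecimal) → 11×256 + 1×16 + 15 = 2847 (decimal)
Convert four thousand six hundred thirty-five (English words) → 4×1000 + 6×100 + 35 = 4635 (decimal)
Compute |2847 - 4635| = 1788
1788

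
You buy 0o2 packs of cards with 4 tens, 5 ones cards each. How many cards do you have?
Convert 4 tens, 5 ones (place-value notation) → 4×10 + 5 = 45 (decimal)
Convert 0o2 (octal) → 2 (decimal)
Compute 45 × 2 = 90
90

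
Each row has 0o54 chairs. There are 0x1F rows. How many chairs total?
Convert 0o54 (octal) → 5×8 + 4 = 44 (decimal)
Convert 0x1F (hexadecimal) → 1×16 + 15 = 31 (decimal)
Compute 44 × 31 = 1364
1364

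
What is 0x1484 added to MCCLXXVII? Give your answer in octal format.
Convert 0x1484 (hexadecimal) → 1×4096 + 4×256 + 8×16 + 4 = 5252 (decimal)
Convert MCCLXXVII (Roman numeral) → 1000 + 100 + 100 + 50 + 10 + 10 + 5 + 1 + 1 = 1277 (decimal)
Compute 5252 + 1277 = 6529
Convert 6529 (decimal) → 6529 = 1×4096 + 4×512 + 6×64 + 1 → 0o14601 (octal)
0o14601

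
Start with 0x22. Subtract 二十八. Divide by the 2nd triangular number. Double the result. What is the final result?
Convert 0x22 (hexadecimal) → 2×16 + 2 = 34 (decimal)
Start: 34
Convert 二十八 (Chinese numeral) → 2×10 + 8 = 28 (decimal)
34 - 28 = 6
Convert the 2nd triangular number (triangular index) → 2×3/2 = 3 (decimal)
6 ÷ 3 = 2
2 × 2 = 4
4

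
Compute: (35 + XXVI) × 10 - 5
Convert XXVI (Roman numeral) → 10 + 10 + 5 + 1 = 26 (decimal)
Expression in decimal: (35 + 26) × 10 - 5
Parentheses first: 35 + 26 = 61
Multiply: 61 × 10 = 610
Subtract: 610 - 5 = 605
605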